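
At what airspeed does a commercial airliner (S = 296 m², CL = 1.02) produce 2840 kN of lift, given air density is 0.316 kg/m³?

L = ½ρv²S·CL ⇒ v = √(2L/(ρ·S·CL))
v = √(2 × 2.84×10^6 / (0.316 × 296 × 1.02)) = √59530 = 244 m/s

v = 244 m/s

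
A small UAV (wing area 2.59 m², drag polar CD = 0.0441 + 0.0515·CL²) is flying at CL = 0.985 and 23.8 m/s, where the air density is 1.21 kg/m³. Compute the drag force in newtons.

D = 83.5 N

CD = 0.0441 + 0.0515 × 0.985² = 0.09407
D = ½ρv²S·CD = ½ × 1.21 × 23.8² × 2.59 × 0.09407 = 83.5 N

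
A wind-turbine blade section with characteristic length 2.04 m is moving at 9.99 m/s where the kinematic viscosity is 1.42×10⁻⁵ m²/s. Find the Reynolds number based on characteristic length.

Re = 1.44×10^6

Re = v·c/ν = 9.99 × 2.04 / (1.42×10⁻⁵) = 1.44×10^6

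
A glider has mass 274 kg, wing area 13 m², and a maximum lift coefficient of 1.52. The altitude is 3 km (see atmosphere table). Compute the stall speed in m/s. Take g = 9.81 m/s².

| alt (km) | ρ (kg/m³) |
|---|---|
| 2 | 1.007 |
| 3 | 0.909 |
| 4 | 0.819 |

At 3 km, from the table: ρ = 0.909 kg/m³.
Weight W = mg = 274 × 9.81 = 2688 N.
From L = ½ρV²S·CL,max = W: V_stall = √(2W/(ρSCL,max)) = √(2·2688/(0.909·13·1.52))
V_stall = √299.3 = 17.3 m/s

V_stall = 17.3 m/s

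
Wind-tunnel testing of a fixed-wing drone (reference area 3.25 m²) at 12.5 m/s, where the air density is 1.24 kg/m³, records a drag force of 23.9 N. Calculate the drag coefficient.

CD = 0.0759

From D = ½ρv²S·CD, rearranging gives CD = 2D/(ρv²S).
CD = 2 × 23.9 / (1.24 × 12.5² × 3.25) = 0.0759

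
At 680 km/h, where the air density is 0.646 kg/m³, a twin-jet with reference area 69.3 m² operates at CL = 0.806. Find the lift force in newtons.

Convert speed: v = 680 km/h ÷ 3.6 = 188.9 m/s.
L = ½ρv²S·CL = ½ × 0.646 × 188.9² × 69.3 × 0.806 = 6.44×10^5 N ≈ 644 kN

L = 6.44×10^5 N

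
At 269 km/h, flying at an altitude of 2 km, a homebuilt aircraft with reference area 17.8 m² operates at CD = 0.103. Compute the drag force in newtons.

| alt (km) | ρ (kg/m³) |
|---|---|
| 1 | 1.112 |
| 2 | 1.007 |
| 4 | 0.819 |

At 2 km, from the table: ρ = 1.007 kg/m³.
Convert speed: v = 269 km/h ÷ 3.6 = 74.72 m/s.
Dynamic pressure q = ½ρv² = ½ × 1.007 × 74.72² = 2811 Pa.
D = q·S·CD = 2811 × 17.8 × 0.103 = 5150 N ≈ 5.15 kN

D = 5150 N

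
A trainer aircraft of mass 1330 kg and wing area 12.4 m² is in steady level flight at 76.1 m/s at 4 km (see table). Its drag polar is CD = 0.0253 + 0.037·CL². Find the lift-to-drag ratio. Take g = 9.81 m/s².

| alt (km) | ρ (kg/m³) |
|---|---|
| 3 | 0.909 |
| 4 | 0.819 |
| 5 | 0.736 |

L/D = 13.6

At 4 km, from the table: ρ = 0.819 kg/m³.
Level flight ⇒ L = W = m·g = 1330 × 9.81 = 13047 N.
Dynamic pressure q = 0.5 × 0.819 × 76.1² = 2372 Pa.
CL = W/(q·S) = 13047 / (2372 × 12.4) = 0.4437.
CD = 0.0253 + 0.037 × 0.4437² = 0.03258.
L/D = CL/CD = 0.4437 / 0.03258 = 13.6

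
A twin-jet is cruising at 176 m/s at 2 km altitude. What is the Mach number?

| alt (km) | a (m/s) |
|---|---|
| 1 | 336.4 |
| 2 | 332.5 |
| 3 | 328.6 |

M = 0.529

At 2 km, from the table: a = 332.5 m/s.
M = v/a = 176 / 332.5 = 0.529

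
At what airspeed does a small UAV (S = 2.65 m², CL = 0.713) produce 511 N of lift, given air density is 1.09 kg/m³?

L = ½ρv²S·CL ⇒ v = √(2L/(ρ·S·CL))
v = √(2 × 511 / (1.09 × 2.65 × 0.713)) = √496.2 = 22.3 m/s

v = 22.3 m/s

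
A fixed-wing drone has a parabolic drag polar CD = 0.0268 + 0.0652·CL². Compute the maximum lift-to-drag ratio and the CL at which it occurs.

(L/D)max = 12, at CL = 0.641

For CD = CD0 + K·CL², (L/D)max occurs at CL* = √(CD0/K) and equals 1/(2√(K·CD0)).
(L/D)max = 1/(2√(0.0652 × 0.0268)) = 1/(2 × 0.0418) = 12
CL* = √(0.0268/0.0652) = 0.641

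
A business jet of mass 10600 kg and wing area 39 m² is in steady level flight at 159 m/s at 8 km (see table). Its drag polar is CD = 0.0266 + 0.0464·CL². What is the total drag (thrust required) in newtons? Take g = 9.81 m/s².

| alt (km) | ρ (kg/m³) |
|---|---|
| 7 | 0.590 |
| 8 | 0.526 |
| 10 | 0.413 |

D = 8830 N

At 8 km, from the table: ρ = 0.526 kg/m³.
In steady level flight, lift balances weight: W = mg = 10600 × 9.81 = 1.0399×10^5 N.
Dynamic pressure q = 0.5 × 0.526 × 159² = 6649 Pa.
CL = W/(q·S) = 1.0399×10^5 / (6649 × 39) = 0.401.
CD = 0.0266 + 0.0464 × 0.401² = 0.03406.
D = q·S·CD = 6649 × 39 × 0.03406 = 8832 N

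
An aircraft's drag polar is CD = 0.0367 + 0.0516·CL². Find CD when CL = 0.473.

CD = 0.0367 + 0.0516 × 0.473² = 0.0367 + 0.01154 = 0.0482

CD = 0.0482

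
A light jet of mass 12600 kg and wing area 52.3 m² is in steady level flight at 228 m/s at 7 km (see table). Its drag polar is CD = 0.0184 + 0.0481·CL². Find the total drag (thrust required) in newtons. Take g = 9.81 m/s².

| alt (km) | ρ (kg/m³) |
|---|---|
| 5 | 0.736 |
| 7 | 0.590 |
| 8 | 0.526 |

At 7 km, from the table: ρ = 0.590 kg/m³.
Level flight ⇒ L = W = m·g = 12600 × 9.81 = 1.2361×10^5 N.
q = ½ρv² = ½ × 0.59 × 228² = 15340 Pa.
CL = 2W/(ρv²S) = 2×1.2361×10^5/(0.59×228²×52.3) = 0.1541.
CD = 0.0184 + 0.0481 × 0.1541² = 0.01954.
D = q·S·CD = 15340 × 52.3 × 0.01954 = 15670 N

D = 15700 N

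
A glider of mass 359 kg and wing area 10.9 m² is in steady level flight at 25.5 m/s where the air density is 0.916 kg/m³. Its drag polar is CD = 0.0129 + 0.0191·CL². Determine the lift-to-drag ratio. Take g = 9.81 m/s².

In steady level flight, lift balances weight: W = mg = 359 × 9.81 = 3521.8 N.
Dynamic pressure q = 0.5 × 0.916 × 25.5² = 297.8 Pa.
Required CL = L/(qS) = 3521.8/(297.8·10.9) = 1.085.
CD = 0.0129 + 0.0191 × 1.085² = 0.03538.
L/D = CL/CD = 1.085 / 0.03538 = 30.7

L/D = 30.7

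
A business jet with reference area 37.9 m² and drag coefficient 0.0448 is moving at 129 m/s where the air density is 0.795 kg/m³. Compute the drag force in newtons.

D = 11200 N

D = ½ρv²S·CD = ½ × 0.795 × 129² × 37.9 × 0.0448 = 11200 N ≈ 11.2 kN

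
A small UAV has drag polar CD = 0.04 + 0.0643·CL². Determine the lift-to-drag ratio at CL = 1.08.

L/D = 9.39

CD = 0.04 + 0.0643 × 1.08² = 0.115
L/D = CL/CD = 1.08 / 0.115 = 9.39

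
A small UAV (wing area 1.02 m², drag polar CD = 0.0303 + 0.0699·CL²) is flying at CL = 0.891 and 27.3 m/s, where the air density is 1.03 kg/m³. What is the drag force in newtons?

D = 33.6 N

CD = 0.0303 + 0.0699 × 0.891² = 0.08579
D = ½ρv²S·CD = ½ × 1.03 × 27.3² × 1.02 × 0.08579 = 33.6 N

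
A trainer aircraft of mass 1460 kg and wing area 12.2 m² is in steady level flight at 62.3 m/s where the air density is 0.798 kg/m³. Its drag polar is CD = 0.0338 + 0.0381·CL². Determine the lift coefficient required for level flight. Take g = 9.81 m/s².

CL = 0.758

Level flight ⇒ L = W = m·g = 1460 × 9.81 = 14323 N.
Dynamic pressure q = 0.5 × 0.798 × 62.3² = 1549 Pa.
Required CL = L/(qS) = 14323/(1549·12.2) = 0.7581.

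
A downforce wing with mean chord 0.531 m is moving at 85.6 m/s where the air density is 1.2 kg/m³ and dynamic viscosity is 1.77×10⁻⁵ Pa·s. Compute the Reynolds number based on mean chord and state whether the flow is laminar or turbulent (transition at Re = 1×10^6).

Re = ρ·v·c/μ = 1.2 × 85.6 × 0.531 / (1.77×10⁻⁵) = 3.08×10^6
Since 3.08×10^6 > 1×10^6, the flow is turbulent.

Re = 3.08×10^6 (turbulent)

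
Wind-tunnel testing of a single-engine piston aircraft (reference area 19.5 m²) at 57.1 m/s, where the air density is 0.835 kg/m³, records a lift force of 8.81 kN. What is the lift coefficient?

CL = 0.332

From L = ½ρv²S·CL, rearranging gives CL = 2L/(ρv²S).
CL = 2 × 8810 / (0.835 × 57.1² × 19.5) = 0.332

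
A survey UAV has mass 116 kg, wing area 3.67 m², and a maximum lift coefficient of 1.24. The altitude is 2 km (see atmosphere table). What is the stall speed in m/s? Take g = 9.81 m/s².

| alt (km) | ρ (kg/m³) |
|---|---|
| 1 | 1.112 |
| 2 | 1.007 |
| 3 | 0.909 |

At 2 km, from the table: ρ = 1.007 kg/m³.
At stall, lift equals weight: L = W = m·g = 116 × 9.81 = 1138 N.
From L = ½ρV²S·CL,max = W: V_stall = √(2W/(ρSCL,max)) = √(2·1138/(1.007·3.67·1.24))
V_stall = √496.6 = 22.3 m/s

V_stall = 22.3 m/s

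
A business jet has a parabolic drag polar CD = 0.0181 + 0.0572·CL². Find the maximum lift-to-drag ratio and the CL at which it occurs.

(L/D)max = 15.5, at CL = 0.563

For CD = CD0 + K·CL², (L/D)max occurs at CL* = √(CD0/K) and equals 1/(2√(K·CD0)).
(L/D)max = 1/(2√(0.0572 × 0.0181)) = 1/(2 × 0.03218) = 15.5
CL* = √(0.0181/0.0572) = 0.563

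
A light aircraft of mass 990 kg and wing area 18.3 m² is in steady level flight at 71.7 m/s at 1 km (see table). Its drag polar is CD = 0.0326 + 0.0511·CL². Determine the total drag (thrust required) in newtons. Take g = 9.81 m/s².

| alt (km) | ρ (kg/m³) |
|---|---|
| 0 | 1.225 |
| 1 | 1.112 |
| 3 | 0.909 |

D = 1800 N

At 1 km, from the table: ρ = 1.112 kg/m³.
Weight W = mg = 990 × 9.81 = 9711.9 N; in level flight L = W.
Dynamic pressure q = 0.5 × 1.112 × 71.7² = 2858 Pa.
CL = 2W/(ρv²S) = 2×9711.9/(1.112×71.7²×18.3) = 0.1857.
CD = 0.0326 + 0.0511 × 0.1857² = 0.03436.
D = q·S·CD = 2858 × 18.3 × 0.03436 = 1797 N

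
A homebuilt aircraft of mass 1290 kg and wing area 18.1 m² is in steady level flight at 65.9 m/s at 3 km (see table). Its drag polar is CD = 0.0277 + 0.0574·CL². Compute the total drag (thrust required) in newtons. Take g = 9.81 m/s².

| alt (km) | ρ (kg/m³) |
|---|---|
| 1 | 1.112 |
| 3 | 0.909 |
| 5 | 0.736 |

At 3 km, from the table: ρ = 0.909 kg/m³.
Weight W = mg = 1290 × 9.81 = 12655 N; in level flight L = W.
Dynamic pressure q = 0.5 × 0.909 × 65.9² = 1974 Pa.
Required CL = L/(qS) = 12655/(1974·18.1) = 0.3542.
CD = 0.0277 + 0.0574 × 0.3542² = 0.0349.
D = q·S·CD = 1974 × 18.1 × 0.0349 = 1247 N

D = 1250 N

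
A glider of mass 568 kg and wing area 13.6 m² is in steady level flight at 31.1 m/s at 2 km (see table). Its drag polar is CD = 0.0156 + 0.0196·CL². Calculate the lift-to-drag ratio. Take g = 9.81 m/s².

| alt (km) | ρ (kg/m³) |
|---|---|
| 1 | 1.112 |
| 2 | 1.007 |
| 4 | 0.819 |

At 2 km, from the table: ρ = 1.007 kg/m³.
Weight W = mg = 568 × 9.81 = 5572.1 N; in level flight L = W.
Dynamic pressure q = 0.5 × 1.007 × 31.1² = 487 Pa.
CL = W/(q·S) = 5572.1 / (487 × 13.6) = 0.8413.
CD = 0.0156 + 0.0196 × 0.8413² = 0.02947.
L/D = CL/CD = 0.8413 / 0.02947 = 28.5

L/D = 28.5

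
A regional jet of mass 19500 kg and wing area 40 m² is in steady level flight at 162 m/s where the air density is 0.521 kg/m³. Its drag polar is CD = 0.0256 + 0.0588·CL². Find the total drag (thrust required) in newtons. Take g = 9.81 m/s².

D = 14900 N

In steady level flight, lift balances weight: W = mg = 19500 × 9.81 = 1.913×10^5 N.
Dynamic pressure q = 0.5 × 0.521 × 162² = 6837 Pa.
CL = 2W/(ρv²S) = 2×1.913×10^5/(0.521×162²×40) = 0.6995.
CD = 0.0256 + 0.0588 × 0.6995² = 0.05437.
D = q·S·CD = 6837 × 40 × 0.05437 = 14870 N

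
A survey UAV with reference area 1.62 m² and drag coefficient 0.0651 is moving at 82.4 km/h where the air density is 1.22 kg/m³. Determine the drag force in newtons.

D = 33.7 N

Convert speed: v = 82.4 km/h ÷ 3.6 = 22.89 m/s.
Dynamic pressure q = ½ρv² = ½ × 1.22 × 22.89² = 319.6 Pa.
D = q·S·CD = 319.6 × 1.62 × 0.0651 = 33.7 N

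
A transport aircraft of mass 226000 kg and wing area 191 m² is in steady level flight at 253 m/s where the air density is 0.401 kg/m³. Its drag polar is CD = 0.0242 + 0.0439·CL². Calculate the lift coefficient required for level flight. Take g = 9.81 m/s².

Weight W = mg = 226000 × 9.81 = 2.2171×10^6 N; in level flight L = W.
Dynamic pressure q = 0.5 × 0.401 × 253² = 12830 Pa.
CL = W/(q·S) = 2.2171×10^6 / (12830 × 191) = 0.9045.

CL = 0.904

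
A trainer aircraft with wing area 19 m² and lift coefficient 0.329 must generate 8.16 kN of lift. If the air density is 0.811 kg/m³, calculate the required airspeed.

L = ½ρv²S·CL ⇒ v = √(2L/(ρ·S·CL))
v = √(2 × 8160 / (0.811 × 19 × 0.329)) = √3219 = 56.7 m/s

v = 56.7 m/s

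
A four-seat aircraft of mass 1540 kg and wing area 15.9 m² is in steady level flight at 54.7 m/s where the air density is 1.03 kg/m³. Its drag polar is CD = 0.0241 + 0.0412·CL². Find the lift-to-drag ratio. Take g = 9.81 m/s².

Weight W = mg = 1540 × 9.81 = 15107 N; in level flight L = W.
Dynamic pressure q = 0.5 × 1.03 × 54.7² = 1541 Pa.
Required CL = L/(qS) = 15107/(1541·15.9) = 0.6166.
CD = 0.0241 + 0.0412 × 0.6166² = 0.03976.
L/D = CL/CD = 0.6166 / 0.03976 = 15.5

L/D = 15.5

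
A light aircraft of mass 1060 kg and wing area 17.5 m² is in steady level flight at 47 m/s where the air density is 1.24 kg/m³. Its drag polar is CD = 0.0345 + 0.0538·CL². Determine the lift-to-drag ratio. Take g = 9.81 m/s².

L/D = 9.72

In steady level flight, lift balances weight: W = mg = 1060 × 9.81 = 10399 N.
Dynamic pressure q = 0.5 × 1.24 × 47² = 1370 Pa.
Required CL = L/(qS) = 10399/(1370·17.5) = 0.4339.
CD = 0.0345 + 0.0538 × 0.4339² = 0.04463.
L/D = CL/CD = 0.4339 / 0.04463 = 9.72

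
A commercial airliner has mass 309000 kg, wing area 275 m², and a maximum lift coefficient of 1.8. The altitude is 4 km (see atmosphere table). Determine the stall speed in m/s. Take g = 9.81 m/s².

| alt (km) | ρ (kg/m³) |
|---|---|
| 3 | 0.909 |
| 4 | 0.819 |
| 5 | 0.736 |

At 4 km, from the table: ρ = 0.819 kg/m³.
At stall, lift equals weight: L = W = m·g = 309000 × 9.81 = 3.031×10^6 N.
From L = ½ρV²S·CL,max = W: V_stall = √(2W/(ρSCL,max)) = √(2·3.031×10^6/(0.819·275·1.8))
V_stall = √14950 = 122 m/s

V_stall = 122 m/s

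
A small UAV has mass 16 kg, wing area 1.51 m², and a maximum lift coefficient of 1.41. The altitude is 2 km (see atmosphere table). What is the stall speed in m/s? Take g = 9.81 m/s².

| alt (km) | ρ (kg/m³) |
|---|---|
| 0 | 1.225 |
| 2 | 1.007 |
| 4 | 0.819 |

V_stall = 12.1 m/s

At 2 km, from the table: ρ = 1.007 kg/m³.
Stall occurs when L = W at CL,max. W = mg = 16 × 9.81 = 157 N.
V_stall = √(2W/(ρ·S·CL,max)) = √(2 × 157 / (1.007 × 1.51 × 1.41))
V_stall = √146.4 = 12.1 m/s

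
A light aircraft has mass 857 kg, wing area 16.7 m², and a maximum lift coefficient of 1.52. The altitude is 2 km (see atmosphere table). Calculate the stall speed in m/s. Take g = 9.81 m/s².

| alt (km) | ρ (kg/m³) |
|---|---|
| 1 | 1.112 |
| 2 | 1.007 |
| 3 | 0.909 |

At 2 km, from the table: ρ = 1.007 kg/m³.
Stall occurs when L = W at CL,max. W = mg = 857 × 9.81 = 8407 N.
V_stall = √(2W/(ρ·S·CL,max)) = √(2 × 8407 / (1.007 × 16.7 × 1.52))
V_stall = √657.8 = 25.6 m/s

V_stall = 25.6 m/s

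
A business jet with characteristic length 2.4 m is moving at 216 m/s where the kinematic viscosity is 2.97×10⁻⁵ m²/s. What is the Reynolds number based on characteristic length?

Re = v·c/ν = 216 × 2.4 / (2.97×10⁻⁵) = 1.75×10^7

Re = 1.75×10^7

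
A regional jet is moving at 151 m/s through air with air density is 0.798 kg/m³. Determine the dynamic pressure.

q = 9100 Pa

q = ½ρv² = ½ × 0.798 × 151² = 9100 Pa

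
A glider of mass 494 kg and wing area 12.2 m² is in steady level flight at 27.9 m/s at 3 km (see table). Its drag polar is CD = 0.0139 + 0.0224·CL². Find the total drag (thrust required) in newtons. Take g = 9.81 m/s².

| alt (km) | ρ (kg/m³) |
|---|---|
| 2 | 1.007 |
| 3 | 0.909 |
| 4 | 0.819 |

D = 182 N

At 3 km, from the table: ρ = 0.909 kg/m³.
In steady level flight, lift balances weight: W = mg = 494 × 9.81 = 4846.1 N.
q = ½ρv² = ½ × 0.909 × 27.9² = 353.8 Pa.
CL = 2W/(ρv²S) = 2×4846.1/(0.909×27.9²×12.2) = 1.123.
CD = 0.0139 + 0.0224 × 1.123² = 0.04214.
D = q·S·CD = 353.8 × 12.2 × 0.04214 = 181.9 N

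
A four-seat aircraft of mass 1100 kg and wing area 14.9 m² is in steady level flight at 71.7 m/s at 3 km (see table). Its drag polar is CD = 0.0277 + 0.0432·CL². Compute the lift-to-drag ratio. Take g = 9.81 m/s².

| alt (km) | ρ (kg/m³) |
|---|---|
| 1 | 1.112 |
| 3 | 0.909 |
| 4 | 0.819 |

At 3 km, from the table: ρ = 0.909 kg/m³.
In steady level flight, lift balances weight: W = mg = 1100 × 9.81 = 10791 N.
q = ½ρv² = ½ × 0.909 × 71.7² = 2337 Pa.
Required CL = L/(qS) = 10791/(2337·14.9) = 0.31.
CD = 0.0277 + 0.0432 × 0.31² = 0.03185.
L/D = CL/CD = 0.31 / 0.03185 = 9.73

L/D = 9.73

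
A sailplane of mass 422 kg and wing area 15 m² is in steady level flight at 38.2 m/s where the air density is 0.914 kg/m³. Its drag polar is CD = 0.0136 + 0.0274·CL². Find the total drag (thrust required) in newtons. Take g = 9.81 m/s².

Weight W = mg = 422 × 9.81 = 4139.8 N; in level flight L = W.
q = ½ρv² = ½ × 0.914 × 38.2² = 666.9 Pa.
Required CL = L/(qS) = 4139.8/(666.9·15) = 0.4139.
CD = 0.0136 + 0.0274 × 0.4139² = 0.01829.
D = q·S·CD = 666.9 × 15 × 0.01829 = 183 N

D = 183 N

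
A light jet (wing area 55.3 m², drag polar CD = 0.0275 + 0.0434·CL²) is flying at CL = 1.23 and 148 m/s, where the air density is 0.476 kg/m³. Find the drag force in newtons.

CD = 0.0275 + 0.0434 × 1.23² = 0.09316
D = ½ρv²S·CD = ½ × 0.476 × 148² × 55.3 × 0.09316 = 26900 N

D = 26900 N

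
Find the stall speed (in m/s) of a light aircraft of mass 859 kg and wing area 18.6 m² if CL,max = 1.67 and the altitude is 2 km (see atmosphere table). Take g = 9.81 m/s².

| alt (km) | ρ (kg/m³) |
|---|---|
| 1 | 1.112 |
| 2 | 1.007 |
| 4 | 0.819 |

At 2 km, from the table: ρ = 1.007 kg/m³.
Stall occurs when L = W at CL,max. W = mg = 859 × 9.81 = 8427 N.
V_stall = √(2W/(ρ·S·CL,max)) = √(2 × 8427 / (1.007 × 18.6 × 1.67))
V_stall = √538.8 = 23.2 m/s

V_stall = 23.2 m/s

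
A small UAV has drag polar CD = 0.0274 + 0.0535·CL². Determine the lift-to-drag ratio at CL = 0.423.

CD = 0.0274 + 0.0535 × 0.423² = 0.03697
L/D = CL/CD = 0.423 / 0.03697 = 11.4

L/D = 11.4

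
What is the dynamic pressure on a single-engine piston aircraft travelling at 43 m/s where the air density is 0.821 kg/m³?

q = ½ρv² = ½ × 0.821 × 43² = 759 Pa

q = 759 Pa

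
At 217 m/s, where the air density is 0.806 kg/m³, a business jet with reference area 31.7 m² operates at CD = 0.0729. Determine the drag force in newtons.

Dynamic pressure q = ½ρv² = ½ × 0.806 × 217² = 18980 Pa.
D = q·S·CD = 18980 × 31.7 × 0.0729 = 43900 N ≈ 43.9 kN

D = 43900 N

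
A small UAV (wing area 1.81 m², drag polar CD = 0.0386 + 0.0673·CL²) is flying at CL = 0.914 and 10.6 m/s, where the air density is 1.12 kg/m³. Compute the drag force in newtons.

D = 10.8 N

CD = 0.0386 + 0.0673 × 0.914² = 0.09482
D = ½ρv²S·CD = ½ × 1.12 × 10.6² × 1.81 × 0.09482 = 10.8 N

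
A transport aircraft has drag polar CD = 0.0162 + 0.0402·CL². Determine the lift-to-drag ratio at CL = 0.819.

L/D = 19

CD = 0.0162 + 0.0402 × 0.819² = 0.04316
L/D = CL/CD = 0.819 / 0.04316 = 19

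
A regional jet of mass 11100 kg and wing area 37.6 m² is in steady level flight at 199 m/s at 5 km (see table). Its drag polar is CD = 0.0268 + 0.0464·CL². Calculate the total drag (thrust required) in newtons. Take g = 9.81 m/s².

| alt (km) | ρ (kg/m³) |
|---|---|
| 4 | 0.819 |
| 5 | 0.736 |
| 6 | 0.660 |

D = 15700 N

At 5 km, from the table: ρ = 0.736 kg/m³.
In steady level flight, lift balances weight: W = mg = 11100 × 9.81 = 1.0889×10^5 N.
q = ½ρv² = ½ × 0.736 × 199² = 14570 Pa.
CL = 2W/(ρv²S) = 2×1.0889×10^5/(0.736×199²×37.6) = 0.1987.
CD = 0.0268 + 0.0464 × 0.1987² = 0.02863.
D = q·S·CD = 14570 × 37.6 × 0.02863 = 15690 N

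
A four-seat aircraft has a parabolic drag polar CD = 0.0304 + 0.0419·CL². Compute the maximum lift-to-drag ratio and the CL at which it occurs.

(L/D)max = 14, at CL = 0.852

For CD = CD0 + K·CL², (L/D)max occurs at CL* = √(CD0/K) and equals 1/(2√(K·CD0)).
(L/D)max = 1/(2√(0.0419 × 0.0304)) = 1/(2 × 0.03569) = 14
CL* = √(0.0304/0.0419) = 0.852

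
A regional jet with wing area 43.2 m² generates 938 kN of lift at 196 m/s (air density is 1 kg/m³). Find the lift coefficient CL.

From L = ½ρv²S·CL, rearranging gives CL = 2L/(ρv²S).
CL = 2 × 9.38×10^5 / (1 × 196² × 43.2) = 1.13

CL = 1.13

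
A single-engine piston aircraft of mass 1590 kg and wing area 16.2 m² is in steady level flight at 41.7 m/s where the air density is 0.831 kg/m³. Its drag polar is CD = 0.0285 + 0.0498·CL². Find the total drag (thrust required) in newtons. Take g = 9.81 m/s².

D = 1370 N

Level flight ⇒ L = W = m·g = 1590 × 9.81 = 15598 N.
q = ½ρv² = ½ × 0.831 × 41.7² = 722.5 Pa.
CL = W/(q·S) = 15598 / (722.5 × 16.2) = 1.333.
CD = 0.0285 + 0.0498 × 1.333² = 0.1169.
D = q·S·CD = 722.5 × 16.2 × 0.1169 = 1369 N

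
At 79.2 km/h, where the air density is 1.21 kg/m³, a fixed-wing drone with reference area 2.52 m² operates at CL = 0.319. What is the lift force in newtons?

Convert speed: v = 79.2 km/h ÷ 3.6 = 22 m/s.
Dynamic pressure q = ½ρv² = ½ × 1.21 × 22² = 292.8 Pa.
L = q·S·CL = 292.8 × 2.52 × 0.319 = 235 N

L = 235 N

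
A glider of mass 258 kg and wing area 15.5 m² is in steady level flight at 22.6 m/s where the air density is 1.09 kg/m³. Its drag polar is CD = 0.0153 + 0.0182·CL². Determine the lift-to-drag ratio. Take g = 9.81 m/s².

Weight W = mg = 258 × 9.81 = 2531 N; in level flight L = W.
Dynamic pressure q = 0.5 × 1.09 × 22.6² = 278.4 Pa.
CL = 2W/(ρv²S) = 2×2531/(1.09×22.6²×15.5) = 0.5866.
CD = 0.0153 + 0.0182 × 0.5866² = 0.02156.
L/D = CL/CD = 0.5866 / 0.02156 = 27.2

L/D = 27.2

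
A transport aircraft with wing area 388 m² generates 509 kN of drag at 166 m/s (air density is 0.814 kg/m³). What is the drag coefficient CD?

CD = 0.117

From D = ½ρv²S·CD, rearranging gives CD = 2D/(ρv²S).
CD = 2 × 5.09×10^5 / (0.814 × 166² × 388) = 0.117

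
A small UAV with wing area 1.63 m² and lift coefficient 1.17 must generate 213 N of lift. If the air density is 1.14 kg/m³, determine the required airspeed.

v = 14 m/s

L = ½ρv²S·CL ⇒ v = √(2L/(ρ·S·CL))
v = √(2 × 213 / (1.14 × 1.63 × 1.17)) = √195.9 = 14 m/s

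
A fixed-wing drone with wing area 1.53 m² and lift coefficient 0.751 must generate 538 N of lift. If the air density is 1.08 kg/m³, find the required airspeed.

v = 29.4 m/s

L = ½ρv²S·CL ⇒ v = √(2L/(ρ·S·CL))
v = √(2 × 538 / (1.08 × 1.53 × 0.751)) = √867.1 = 29.4 m/s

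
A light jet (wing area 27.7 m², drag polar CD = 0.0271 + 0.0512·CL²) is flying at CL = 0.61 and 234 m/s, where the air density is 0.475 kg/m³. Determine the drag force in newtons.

CD = 0.0271 + 0.0512 × 0.61² = 0.04615
D = ½ρv²S·CD = ½ × 0.475 × 234² × 27.7 × 0.04615 = 16600 N

D = 16600 N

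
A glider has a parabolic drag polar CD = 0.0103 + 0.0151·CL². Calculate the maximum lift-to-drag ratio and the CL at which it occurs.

(L/D)max = 40.1, at CL = 0.826

For CD = CD0 + K·CL², (L/D)max occurs at CL* = √(CD0/K) and equals 1/(2√(K·CD0)).
(L/D)max = 1/(2√(0.0151 × 0.0103)) = 1/(2 × 0.01247) = 40.1
CL* = √(0.0103/0.0151) = 0.826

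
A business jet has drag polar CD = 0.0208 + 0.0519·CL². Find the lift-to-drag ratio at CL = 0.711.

CD = 0.0208 + 0.0519 × 0.711² = 0.04704
L/D = CL/CD = 0.711 / 0.04704 = 15.1

L/D = 15.1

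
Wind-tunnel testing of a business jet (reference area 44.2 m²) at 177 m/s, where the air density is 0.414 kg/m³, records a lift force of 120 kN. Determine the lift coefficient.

CL = 0.419

From L = ½ρv²S·CL, rearranging gives CL = 2L/(ρv²S).
CL = 2 × 1.2×10^5 / (0.414 × 177² × 44.2) = 0.419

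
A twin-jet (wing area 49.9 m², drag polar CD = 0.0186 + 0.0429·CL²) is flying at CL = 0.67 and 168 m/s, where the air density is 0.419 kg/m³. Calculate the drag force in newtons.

D = 11200 N

CD = 0.0186 + 0.0429 × 0.67² = 0.03786
D = ½ρv²S·CD = ½ × 0.419 × 168² × 49.9 × 0.03786 = 11200 N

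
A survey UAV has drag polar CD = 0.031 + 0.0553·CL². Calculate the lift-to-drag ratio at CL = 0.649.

CD = 0.031 + 0.0553 × 0.649² = 0.05429
L/D = CL/CD = 0.649 / 0.05429 = 12

L/D = 12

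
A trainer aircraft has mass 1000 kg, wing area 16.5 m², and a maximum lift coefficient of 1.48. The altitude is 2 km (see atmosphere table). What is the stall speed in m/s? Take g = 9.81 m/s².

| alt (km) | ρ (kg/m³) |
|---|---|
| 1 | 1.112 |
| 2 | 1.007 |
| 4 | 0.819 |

At 2 km, from the table: ρ = 1.007 kg/m³.
Stall occurs when L = W at CL,max. W = mg = 1000 × 9.81 = 9810 N.
From L = ½ρV²S·CL,max = W: V_stall = √(2W/(ρSCL,max)) = √(2·9810/(1.007·16.5·1.48))
V_stall = √797.9 = 28.2 m/s

V_stall = 28.2 m/s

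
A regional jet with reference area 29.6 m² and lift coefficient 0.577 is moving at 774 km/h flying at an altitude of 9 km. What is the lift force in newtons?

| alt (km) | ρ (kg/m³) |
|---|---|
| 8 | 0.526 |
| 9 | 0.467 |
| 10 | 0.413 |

L = 1.84×10^5 N

At 9 km, from the table: ρ = 0.467 kg/m³.
Convert speed: v = 774 km/h ÷ 3.6 = 215 m/s.
Dynamic pressure q = ½ρv² = ½ × 0.467 × 215² = 10790 Pa.
L = q·S·CL = 10790 × 29.6 × 0.577 = 1.84×10^5 N ≈ 184 kN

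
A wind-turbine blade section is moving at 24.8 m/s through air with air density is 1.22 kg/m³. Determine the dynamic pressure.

q = ½ρv² = ½ × 1.22 × 24.8² = 375 Pa

q = 375 Pa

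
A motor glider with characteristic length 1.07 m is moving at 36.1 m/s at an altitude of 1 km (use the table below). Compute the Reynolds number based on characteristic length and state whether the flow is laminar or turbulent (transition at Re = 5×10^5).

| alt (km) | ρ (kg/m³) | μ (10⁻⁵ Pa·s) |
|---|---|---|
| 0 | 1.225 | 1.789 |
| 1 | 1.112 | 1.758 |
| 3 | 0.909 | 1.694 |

At 1 km, from the table: ρ = 1.112 kg/m³, μ = 1.758×10⁻⁵ Pa·s.
Re = ρ·v·c/μ = 1.112 × 36.1 × 1.07 / (1.758×10⁻⁵) = 2.44×10^6
Since 2.44×10^6 > 5×10^5, the flow is turbulent.

Re = 2.44×10^6 (turbulent)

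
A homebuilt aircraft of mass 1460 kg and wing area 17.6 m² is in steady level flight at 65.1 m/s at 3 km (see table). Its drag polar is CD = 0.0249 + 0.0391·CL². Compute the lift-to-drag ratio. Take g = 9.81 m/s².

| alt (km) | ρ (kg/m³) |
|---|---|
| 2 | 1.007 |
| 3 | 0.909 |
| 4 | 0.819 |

At 3 km, from the table: ρ = 0.909 kg/m³.
Weight W = mg = 1460 × 9.81 = 14323 N; in level flight L = W.
q = ½ρv² = ½ × 0.909 × 65.1² = 1926 Pa.
CL = W/(q·S) = 14323 / (1926 × 17.6) = 0.4225.
CD = 0.0249 + 0.0391 × 0.4225² = 0.03188.
L/D = CL/CD = 0.4225 / 0.03188 = 13.3

L/D = 13.3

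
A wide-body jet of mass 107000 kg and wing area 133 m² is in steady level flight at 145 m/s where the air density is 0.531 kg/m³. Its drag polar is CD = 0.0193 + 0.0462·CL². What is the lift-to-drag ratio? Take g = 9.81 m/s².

In steady level flight, lift balances weight: W = mg = 107000 × 9.81 = 1.0497×10^6 N.
q = ½ρv² = ½ × 0.531 × 145² = 5582 Pa.
CL = W/(q·S) = 1.0497×10^6 / (5582 × 133) = 1.414.
CD = 0.0193 + 0.0462 × 1.414² = 0.1117.
L/D = CL/CD = 1.414 / 0.1117 = 12.7

L/D = 12.7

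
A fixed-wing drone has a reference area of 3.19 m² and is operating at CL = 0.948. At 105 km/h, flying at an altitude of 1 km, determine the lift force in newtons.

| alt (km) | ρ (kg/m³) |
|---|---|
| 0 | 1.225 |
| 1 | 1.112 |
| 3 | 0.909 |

At 1 km, from the table: ρ = 1.112 kg/m³.
Convert speed: v = 105 km/h ÷ 3.6 = 29.17 m/s.
L = ½ρv²S·CL = ½ × 1.112 × 29.17² × 3.19 × 0.948 = 1430 N

L = 1430 N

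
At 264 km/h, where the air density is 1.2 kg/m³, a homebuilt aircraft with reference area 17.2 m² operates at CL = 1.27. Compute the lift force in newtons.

Convert speed: v = 264 km/h ÷ 3.6 = 73.33 m/s.
Dynamic pressure q = ½ρv² = ½ × 1.2 × 73.33² = 3227 Pa.
L = q·S·CL = 3227 × 17.2 × 1.27 = 70500 N ≈ 70.5 kN

L = 70500 N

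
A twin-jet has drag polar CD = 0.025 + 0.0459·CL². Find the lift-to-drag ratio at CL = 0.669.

L/D = 14.7

CD = 0.025 + 0.0459 × 0.669² = 0.04554
L/D = CL/CD = 0.669 / 0.04554 = 14.7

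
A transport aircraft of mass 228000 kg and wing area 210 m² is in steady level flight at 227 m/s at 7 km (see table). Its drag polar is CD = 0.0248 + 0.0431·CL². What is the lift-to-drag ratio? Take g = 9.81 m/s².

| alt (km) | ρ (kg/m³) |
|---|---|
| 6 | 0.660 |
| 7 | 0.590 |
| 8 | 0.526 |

L/D = 15.2

At 7 km, from the table: ρ = 0.590 kg/m³.
In steady level flight, lift balances weight: W = mg = 228000 × 9.81 = 2.2367×10^6 N.
q = ½ρv² = ½ × 0.59 × 227² = 15200 Pa.
Required CL = L/(qS) = 2.2367×10^6/(15200·210) = 0.7007.
CD = 0.0248 + 0.0431 × 0.7007² = 0.04596.
L/D = CL/CD = 0.7007 / 0.04596 = 15.2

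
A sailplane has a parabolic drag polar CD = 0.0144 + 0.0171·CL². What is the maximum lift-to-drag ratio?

For CD = CD0 + K·CL², (L/D)max occurs at CL* = √(CD0/K) and equals 1/(2√(K·CD0)).
(L/D)max = 1/(2√(0.0171 × 0.0144)) = 1/(2 × 0.01569) = 31.9

(L/D)max = 31.9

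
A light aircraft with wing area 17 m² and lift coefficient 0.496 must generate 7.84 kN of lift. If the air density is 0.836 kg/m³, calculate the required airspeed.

L = ½ρv²S·CL ⇒ v = √(2L/(ρ·S·CL))
v = √(2 × 7840 / (0.836 × 17 × 0.496)) = √2224 = 47.2 m/s

v = 47.2 m/s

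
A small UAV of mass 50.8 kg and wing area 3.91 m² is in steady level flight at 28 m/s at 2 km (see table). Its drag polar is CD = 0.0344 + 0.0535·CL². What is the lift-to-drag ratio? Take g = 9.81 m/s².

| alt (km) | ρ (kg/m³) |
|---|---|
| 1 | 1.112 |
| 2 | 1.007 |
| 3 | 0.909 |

L/D = 8.08

At 2 km, from the table: ρ = 1.007 kg/m³.
In steady level flight, lift balances weight: W = mg = 50.8 × 9.81 = 498.35 N.
q = ½ρv² = ½ × 1.007 × 28² = 394.7 Pa.
Required CL = L/(qS) = 498.35/(394.7·3.91) = 0.3229.
CD = 0.0344 + 0.0535 × 0.3229² = 0.03998.
L/D = CL/CD = 0.3229 / 0.03998 = 8.08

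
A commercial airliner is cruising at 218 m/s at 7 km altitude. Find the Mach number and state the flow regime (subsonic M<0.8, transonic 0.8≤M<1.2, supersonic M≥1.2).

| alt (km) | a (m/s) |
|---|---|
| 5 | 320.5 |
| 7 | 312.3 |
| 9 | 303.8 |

At 7 km, from the table: a = 312.3 m/s.
M = v/a = 218 / 312.3 = 0.698
M = 0.698 → subsonic.

M = 0.698 (subsonic)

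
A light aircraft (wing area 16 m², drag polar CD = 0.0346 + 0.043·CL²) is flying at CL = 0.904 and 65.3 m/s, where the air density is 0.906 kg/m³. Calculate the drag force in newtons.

D = 2160 N

CD = 0.0346 + 0.043 × 0.904² = 0.06974
D = ½ρv²S·CD = ½ × 0.906 × 65.3² × 16 × 0.06974 = 2160 N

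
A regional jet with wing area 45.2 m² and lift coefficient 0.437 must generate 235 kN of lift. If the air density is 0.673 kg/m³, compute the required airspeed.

v = 188 m/s

L = ½ρv²S·CL ⇒ v = √(2L/(ρ·S·CL))
v = √(2 × 2.35×10^5 / (0.673 × 45.2 × 0.437)) = √35360 = 188 m/s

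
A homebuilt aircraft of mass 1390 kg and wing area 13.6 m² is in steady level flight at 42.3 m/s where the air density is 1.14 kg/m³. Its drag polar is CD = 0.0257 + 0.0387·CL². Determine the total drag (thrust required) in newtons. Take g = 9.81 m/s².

D = 875 N

Level flight ⇒ L = W = m·g = 1390 × 9.81 = 13636 N.
Dynamic pressure q = 0.5 × 1.14 × 42.3² = 1020 Pa.
CL = W/(q·S) = 13636 / (1020 × 13.6) = 0.9831.
CD = 0.0257 + 0.0387 × 0.9831² = 0.0631.
D = q·S·CD = 1020 × 13.6 × 0.0631 = 875.3 N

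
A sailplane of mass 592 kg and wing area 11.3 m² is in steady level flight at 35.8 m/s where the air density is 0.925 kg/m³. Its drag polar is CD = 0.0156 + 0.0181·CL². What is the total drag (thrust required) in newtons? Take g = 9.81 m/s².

D = 196 N

In steady level flight, lift balances weight: W = mg = 592 × 9.81 = 5807.5 N.
Dynamic pressure q = 0.5 × 0.925 × 35.8² = 592.8 Pa.
Required CL = L/(qS) = 5807.5/(592.8·11.3) = 0.867.
CD = 0.0156 + 0.0181 × 0.867² = 0.02921.
D = q·S·CD = 592.8 × 11.3 × 0.02921 = 195.6 N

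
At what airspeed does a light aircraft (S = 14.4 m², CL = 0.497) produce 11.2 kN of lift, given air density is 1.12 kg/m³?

L = ½ρv²S·CL ⇒ v = √(2L/(ρ·S·CL))
v = √(2 × 11200 / (1.12 × 14.4 × 0.497)) = √2795 = 52.9 m/s

v = 52.9 m/s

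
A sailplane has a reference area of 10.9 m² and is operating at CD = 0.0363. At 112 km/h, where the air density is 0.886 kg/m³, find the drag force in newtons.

Convert speed: v = 112 km/h ÷ 3.6 = 31.11 m/s.
D = ½ρv²S·CD = ½ × 0.886 × 31.11² × 10.9 × 0.0363 = 170 N

D = 170 N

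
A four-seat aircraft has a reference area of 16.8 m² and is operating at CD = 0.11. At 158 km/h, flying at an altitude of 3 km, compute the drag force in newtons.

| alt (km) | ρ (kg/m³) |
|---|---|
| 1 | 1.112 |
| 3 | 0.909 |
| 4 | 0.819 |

At 3 km, from the table: ρ = 0.909 kg/m³.
Convert speed: v = 158 km/h ÷ 3.6 = 43.89 m/s.
D = ½ρv²S·CD = ½ × 0.909 × 43.89² × 16.8 × 0.11 = 1620 N

D = 1620 N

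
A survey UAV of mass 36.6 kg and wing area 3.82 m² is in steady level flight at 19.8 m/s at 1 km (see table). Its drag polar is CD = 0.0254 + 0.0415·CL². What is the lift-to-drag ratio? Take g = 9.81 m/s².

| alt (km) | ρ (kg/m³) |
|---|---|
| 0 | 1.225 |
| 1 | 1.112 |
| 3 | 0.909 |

L/D = 13

At 1 km, from the table: ρ = 1.112 kg/m³.
Weight W = mg = 36.6 × 9.81 = 359.05 N; in level flight L = W.
q = ½ρv² = ½ × 1.112 × 19.8² = 218 Pa.
Required CL = L/(qS) = 359.05/(218·3.82) = 0.4312.
CD = 0.0254 + 0.0415 × 0.4312² = 0.03312.
L/D = CL/CD = 0.4312 / 0.03312 = 13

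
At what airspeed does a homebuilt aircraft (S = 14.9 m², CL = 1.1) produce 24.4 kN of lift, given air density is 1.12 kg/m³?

v = 51.6 m/s

L = ½ρv²S·CL ⇒ v = √(2L/(ρ·S·CL))
v = √(2 × 24400 / (1.12 × 14.9 × 1.1)) = √2658 = 51.6 m/s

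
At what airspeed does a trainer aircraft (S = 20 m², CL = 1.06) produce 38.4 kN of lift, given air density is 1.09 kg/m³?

v = 57.7 m/s

L = ½ρv²S·CL ⇒ v = √(2L/(ρ·S·CL))
v = √(2 × 38400 / (1.09 × 20 × 1.06)) = √3324 = 57.7 m/s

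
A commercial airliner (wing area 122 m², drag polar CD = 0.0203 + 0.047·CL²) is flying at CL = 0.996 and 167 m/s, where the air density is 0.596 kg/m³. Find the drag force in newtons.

D = 67900 N

CD = 0.0203 + 0.047 × 0.996² = 0.06692
D = ½ρv²S·CD = ½ × 0.596 × 167² × 122 × 0.06692 = 67900 N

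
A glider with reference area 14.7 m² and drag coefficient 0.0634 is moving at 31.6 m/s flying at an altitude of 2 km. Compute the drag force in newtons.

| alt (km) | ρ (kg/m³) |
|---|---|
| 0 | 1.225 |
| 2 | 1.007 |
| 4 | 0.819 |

At 2 km, from the table: ρ = 1.007 kg/m³.
D = ½ρv²S·CD = ½ × 1.007 × 31.6² × 14.7 × 0.0634 = 469 N

D = 469 N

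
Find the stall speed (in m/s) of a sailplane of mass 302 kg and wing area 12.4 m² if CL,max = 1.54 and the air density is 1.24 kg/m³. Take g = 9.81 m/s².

At stall, lift equals weight: L = W = m·g = 302 × 9.81 = 2963 N.
V_stall = √(2W/(ρ·S·CL,max)) = √(2 × 2963 / (1.24 × 12.4 × 1.54))
V_stall = √250.2 = 15.8 m/s

V_stall = 15.8 m/s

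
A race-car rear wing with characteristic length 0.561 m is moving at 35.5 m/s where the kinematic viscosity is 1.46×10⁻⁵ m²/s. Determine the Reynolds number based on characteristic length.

Re = v·c/ν = 35.5 × 0.561 / (1.46×10⁻⁵) = 1.36×10^6

Re = 1.36×10^6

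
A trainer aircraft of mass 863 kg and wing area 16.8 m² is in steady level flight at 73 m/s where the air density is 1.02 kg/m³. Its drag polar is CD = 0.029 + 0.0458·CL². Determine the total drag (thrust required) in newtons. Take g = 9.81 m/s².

Weight W = mg = 863 × 9.81 = 8466 N; in level flight L = W.
Dynamic pressure q = 0.5 × 1.02 × 73² = 2718 Pa.
Required CL = L/(qS) = 8466/(2718·16.8) = 0.1854.
CD = 0.029 + 0.0458 × 0.1854² = 0.03057.
D = q·S·CD = 2718 × 16.8 × 0.03057 = 1396 N

D = 1400 N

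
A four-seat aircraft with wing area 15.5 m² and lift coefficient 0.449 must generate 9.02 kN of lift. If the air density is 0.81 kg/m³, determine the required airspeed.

L = ½ρv²S·CL ⇒ v = √(2L/(ρ·S·CL))
v = √(2 × 9020 / (0.81 × 15.5 × 0.449)) = √3200 = 56.6 m/s

v = 56.6 m/s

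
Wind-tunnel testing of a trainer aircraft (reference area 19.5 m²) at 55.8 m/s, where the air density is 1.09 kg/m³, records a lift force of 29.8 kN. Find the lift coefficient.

CL = 0.901

From L = ½ρv²S·CL, rearranging gives CL = 2L/(ρv²S).
CL = 2 × 29800 / (1.09 × 55.8² × 19.5) = 0.901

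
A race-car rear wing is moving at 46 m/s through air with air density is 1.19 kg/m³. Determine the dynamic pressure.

q = ½ρv² = ½ × 1.19 × 46² = 1260 Pa

q = 1260 Pa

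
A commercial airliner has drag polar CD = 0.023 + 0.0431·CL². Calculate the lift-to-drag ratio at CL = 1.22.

L/D = 14

CD = 0.023 + 0.0431 × 1.22² = 0.08715
L/D = CL/CD = 1.22 / 0.08715 = 14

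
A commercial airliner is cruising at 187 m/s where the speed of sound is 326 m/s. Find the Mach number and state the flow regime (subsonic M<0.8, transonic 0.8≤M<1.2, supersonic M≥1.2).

M = v/a = 187 / 326 = 0.574
M = 0.574 → subsonic.

M = 0.574 (subsonic)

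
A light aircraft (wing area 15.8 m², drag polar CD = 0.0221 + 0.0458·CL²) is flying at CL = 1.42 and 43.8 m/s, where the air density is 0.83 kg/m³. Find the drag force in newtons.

CD = 0.0221 + 0.0458 × 1.42² = 0.1145
D = ½ρv²S·CD = ½ × 0.83 × 43.8² × 15.8 × 0.1145 = 1440 N

D = 1440 N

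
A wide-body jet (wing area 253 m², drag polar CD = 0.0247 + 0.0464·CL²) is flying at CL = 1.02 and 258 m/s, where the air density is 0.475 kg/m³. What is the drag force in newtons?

D = 2.92×10^5 N

CD = 0.0247 + 0.0464 × 1.02² = 0.07297
D = ½ρv²S·CD = ½ × 0.475 × 258² × 253 × 0.07297 = 2.92×10^5 N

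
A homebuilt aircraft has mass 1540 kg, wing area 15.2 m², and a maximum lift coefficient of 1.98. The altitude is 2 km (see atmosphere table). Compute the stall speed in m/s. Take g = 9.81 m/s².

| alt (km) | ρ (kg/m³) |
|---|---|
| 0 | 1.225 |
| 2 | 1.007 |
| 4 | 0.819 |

V_stall = 31.6 m/s

At 2 km, from the table: ρ = 1.007 kg/m³.
At stall, lift equals weight: L = W = m·g = 1540 × 9.81 = 15110 N.
From L = ½ρV²S·CL,max = W: V_stall = √(2W/(ρSCL,max)) = √(2·15110/(1.007·15.2·1.98))
V_stall = √997 = 31.6 m/s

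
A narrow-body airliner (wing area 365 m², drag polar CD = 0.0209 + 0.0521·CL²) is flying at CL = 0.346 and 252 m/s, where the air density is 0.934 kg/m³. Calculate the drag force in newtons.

CD = 0.0209 + 0.0521 × 0.346² = 0.02714
D = ½ρv²S·CD = ½ × 0.934 × 252² × 365 × 0.02714 = 2.94×10^5 N

D = 2.94×10^5 N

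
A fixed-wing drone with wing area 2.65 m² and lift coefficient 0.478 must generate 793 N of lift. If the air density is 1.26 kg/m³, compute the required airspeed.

L = ½ρv²S·CL ⇒ v = √(2L/(ρ·S·CL))
v = √(2 × 793 / (1.26 × 2.65 × 0.478)) = √993.7 = 31.5 m/s

v = 31.5 m/s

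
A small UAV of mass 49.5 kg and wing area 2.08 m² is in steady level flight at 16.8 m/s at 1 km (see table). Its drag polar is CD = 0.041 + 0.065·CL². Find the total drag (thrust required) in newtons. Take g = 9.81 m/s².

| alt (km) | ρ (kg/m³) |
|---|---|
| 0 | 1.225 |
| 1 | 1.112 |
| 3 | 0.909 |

At 1 km, from the table: ρ = 1.112 kg/m³.
Level flight ⇒ L = W = m·g = 49.5 × 9.81 = 485.6 N.
q = ½ρv² = ½ × 1.112 × 16.8² = 156.9 Pa.
Required CL = L/(qS) = 485.6/(156.9·2.08) = 1.488.
CD = 0.041 + 0.065 × 1.488² = 0.1849.
D = q·S·CD = 156.9 × 2.08 × 0.1849 = 60.34 N

D = 60.3 N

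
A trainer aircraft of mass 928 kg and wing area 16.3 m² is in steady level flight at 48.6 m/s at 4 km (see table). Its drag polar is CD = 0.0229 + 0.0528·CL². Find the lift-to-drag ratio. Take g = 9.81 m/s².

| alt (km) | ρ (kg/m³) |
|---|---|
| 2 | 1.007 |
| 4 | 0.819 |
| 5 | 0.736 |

At 4 km, from the table: ρ = 0.819 kg/m³.
In steady level flight, lift balances weight: W = mg = 928 × 9.81 = 9103.7 N.
Dynamic pressure q = 0.5 × 0.819 × 48.6² = 967.2 Pa.
CL = W/(q·S) = 9103.7 / (967.2 × 16.3) = 0.5774.
CD = 0.0229 + 0.0528 × 0.5774² = 0.04051.
L/D = CL/CD = 0.5774 / 0.04051 = 14.3

L/D = 14.3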